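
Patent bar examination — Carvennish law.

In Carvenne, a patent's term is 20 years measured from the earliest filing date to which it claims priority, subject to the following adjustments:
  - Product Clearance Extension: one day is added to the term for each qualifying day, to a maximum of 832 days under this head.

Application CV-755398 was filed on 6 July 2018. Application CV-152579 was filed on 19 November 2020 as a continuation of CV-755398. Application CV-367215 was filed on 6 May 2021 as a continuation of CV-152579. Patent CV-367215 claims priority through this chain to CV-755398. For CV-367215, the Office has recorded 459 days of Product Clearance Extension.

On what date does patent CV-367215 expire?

Earliest priority filing: 6 July 2018.
Base term: 6 July 2018 + 20 years → 6 July 2038.
Product Clearance Extension: 459 days (within the 832-day cap) → +459 days → 8 October 2039.

2039-10-08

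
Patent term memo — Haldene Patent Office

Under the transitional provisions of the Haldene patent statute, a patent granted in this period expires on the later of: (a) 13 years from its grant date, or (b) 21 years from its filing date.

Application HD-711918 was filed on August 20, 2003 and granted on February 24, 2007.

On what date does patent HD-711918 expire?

2024-08-20

(a) grant + 13 years → 24 February 2020.
(b) filing + 21 years → 20 August 2024.
Later of the two: 20 August 2024.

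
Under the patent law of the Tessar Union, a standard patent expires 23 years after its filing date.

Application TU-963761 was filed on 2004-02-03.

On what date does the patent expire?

February 3, 2027

Filing date + 23 years → 3 February 2027.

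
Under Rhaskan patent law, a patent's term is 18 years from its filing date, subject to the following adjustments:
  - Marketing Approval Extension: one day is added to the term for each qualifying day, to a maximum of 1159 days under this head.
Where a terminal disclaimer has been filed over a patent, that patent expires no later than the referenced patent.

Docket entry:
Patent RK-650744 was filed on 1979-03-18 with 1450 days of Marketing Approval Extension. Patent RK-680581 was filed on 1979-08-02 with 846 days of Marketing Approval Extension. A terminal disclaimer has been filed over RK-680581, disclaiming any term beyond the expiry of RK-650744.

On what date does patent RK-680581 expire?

Natural term of RK-680581:
  Base: filing + 18 years → 2 August 1997.
  Marketing Approval Extension: 846 days (within the 1159-day cap) → +846 days → 26 November 1999.
Expiry of referenced patent RK-650744:
  Base: filing + 18 years → 18 March 1997.
  Marketing Approval Extension: 1450 days claimed exceeds the 1159-day cap, so +1159 days → 20 May 2000.
Terminal disclaimer: RK-680581 expires on the earlier of 26 November 1999 and 20 May 2000.

November 26, 1999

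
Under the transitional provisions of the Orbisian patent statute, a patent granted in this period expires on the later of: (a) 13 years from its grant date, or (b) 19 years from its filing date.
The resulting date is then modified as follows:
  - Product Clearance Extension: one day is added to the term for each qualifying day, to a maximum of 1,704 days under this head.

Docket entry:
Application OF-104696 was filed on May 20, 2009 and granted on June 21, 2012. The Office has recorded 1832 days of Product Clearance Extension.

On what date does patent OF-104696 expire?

2033-01-18

(a) grant + 13 years → 21 June 2025.
(b) filing + 19 years → 20 May 2028.
Later of the two: 20 May 2028.
Product Clearance Extension: 1832 days claimed exceeds the 1704-day cap, so +1704 days → 18 January 2033.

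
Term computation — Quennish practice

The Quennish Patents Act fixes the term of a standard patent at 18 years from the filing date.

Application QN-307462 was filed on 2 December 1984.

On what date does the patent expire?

Filing date + 18 years → 2 December 2002.

December 2, 2002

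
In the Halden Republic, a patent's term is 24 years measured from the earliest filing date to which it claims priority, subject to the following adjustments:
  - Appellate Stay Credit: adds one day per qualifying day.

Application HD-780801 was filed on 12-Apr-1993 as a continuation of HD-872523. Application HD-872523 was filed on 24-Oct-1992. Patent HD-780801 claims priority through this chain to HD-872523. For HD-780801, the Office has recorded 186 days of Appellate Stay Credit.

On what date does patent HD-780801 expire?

Earliest priority filing: 24 October 1992.
Base term: 24 October 1992 + 24 years → 24 October 2016.
Appellate Stay Credit: +186 days → 28 April 2017.

April 28, 2017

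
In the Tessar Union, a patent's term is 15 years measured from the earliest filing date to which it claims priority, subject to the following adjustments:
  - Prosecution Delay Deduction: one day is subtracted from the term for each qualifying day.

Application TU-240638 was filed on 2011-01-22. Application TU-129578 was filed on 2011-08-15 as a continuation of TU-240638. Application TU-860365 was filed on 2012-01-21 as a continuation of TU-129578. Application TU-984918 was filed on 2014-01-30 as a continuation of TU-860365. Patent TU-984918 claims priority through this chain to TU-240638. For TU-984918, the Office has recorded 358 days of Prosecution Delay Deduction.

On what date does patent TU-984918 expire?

2025-01-29

Earliest priority filing: 22 January 2011.
Base term: 22 January 2011 + 15 years → 22 January 2026.
Prosecution Delay Deduction: −358 days → 29 January 2025.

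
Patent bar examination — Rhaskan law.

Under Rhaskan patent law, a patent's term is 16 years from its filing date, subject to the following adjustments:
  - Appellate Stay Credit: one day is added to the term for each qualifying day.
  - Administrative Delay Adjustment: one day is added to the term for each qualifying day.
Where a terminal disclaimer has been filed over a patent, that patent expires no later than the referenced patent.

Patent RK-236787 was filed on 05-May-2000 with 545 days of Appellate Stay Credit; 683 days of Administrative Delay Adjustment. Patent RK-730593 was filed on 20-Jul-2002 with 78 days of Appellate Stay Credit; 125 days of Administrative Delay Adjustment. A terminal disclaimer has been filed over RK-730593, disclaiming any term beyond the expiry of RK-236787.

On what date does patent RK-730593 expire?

February 8, 2019

Natural term of RK-730593:
  Base: filing + 16 years → 20 July 2018.
  Appellate Stay Credit: +78 days → 6 October 2018.
  Administrative Delay Adjustment: +125 days → 8 February 2019.
Expiry of referenced patent RK-236787:
  Base: filing + 16 years → 5 May 2016.
  Appellate Stay Credit: +545 days → 1 November 2017.
  Administrative Delay Adjustment: +683 days → 15 September 2019.
Terminal disclaimer: RK-730593 expires on the earlier of 8 February 2019 and 15 September 2019.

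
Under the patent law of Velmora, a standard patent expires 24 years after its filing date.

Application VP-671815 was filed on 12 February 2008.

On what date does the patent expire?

February 12, 2032

Filing date + 24 years → 12 February 2032.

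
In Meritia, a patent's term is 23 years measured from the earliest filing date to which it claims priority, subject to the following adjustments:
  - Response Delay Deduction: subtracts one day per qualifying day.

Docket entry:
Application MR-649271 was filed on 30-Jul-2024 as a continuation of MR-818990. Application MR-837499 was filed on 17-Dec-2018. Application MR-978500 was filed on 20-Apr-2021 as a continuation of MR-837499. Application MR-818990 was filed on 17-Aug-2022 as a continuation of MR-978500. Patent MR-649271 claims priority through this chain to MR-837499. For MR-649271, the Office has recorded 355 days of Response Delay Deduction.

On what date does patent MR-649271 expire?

Earliest priority filing: 17 December 2018.
Base term: 17 December 2018 + 23 years → 17 December 2041.
Response Delay Deduction: −355 days → 27 December 2040.

2040-12-27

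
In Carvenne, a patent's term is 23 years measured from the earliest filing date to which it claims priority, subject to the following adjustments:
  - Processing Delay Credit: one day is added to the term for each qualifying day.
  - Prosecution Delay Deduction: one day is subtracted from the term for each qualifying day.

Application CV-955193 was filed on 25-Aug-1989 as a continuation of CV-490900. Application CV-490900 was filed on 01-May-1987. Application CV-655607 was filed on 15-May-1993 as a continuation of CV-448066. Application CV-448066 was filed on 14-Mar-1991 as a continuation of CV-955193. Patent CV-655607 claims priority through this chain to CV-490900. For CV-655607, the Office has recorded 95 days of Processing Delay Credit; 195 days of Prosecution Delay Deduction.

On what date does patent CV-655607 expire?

2010-01-21

Earliest priority filing: 1 May 1987.
Base term: 1 May 1987 + 23 years → 1 May 2010.
Processing Delay Credit: +95 days → 4 August 2010.
Prosecution Delay Deduction: −195 days → 21 January 2010.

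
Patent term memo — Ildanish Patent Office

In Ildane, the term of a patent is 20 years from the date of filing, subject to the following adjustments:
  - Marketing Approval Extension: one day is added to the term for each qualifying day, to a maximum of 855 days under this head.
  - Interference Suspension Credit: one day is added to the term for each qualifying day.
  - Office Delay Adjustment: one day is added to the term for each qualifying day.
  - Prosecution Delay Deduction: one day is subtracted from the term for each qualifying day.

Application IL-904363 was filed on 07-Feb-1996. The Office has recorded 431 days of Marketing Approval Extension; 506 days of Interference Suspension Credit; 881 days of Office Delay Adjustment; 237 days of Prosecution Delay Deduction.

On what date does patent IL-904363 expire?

Base term: filing date + 20 years → 7 February 2016.
Marketing Approval Extension: 431 days (within the 855-day cap) → +431 days → 13 April 2017.
Interference Suspension Credit: +506 days → 1 September 2018.
Office Delay Adjustment: +881 days → 29 January 2021.
Prosecution Delay Deduction: −237 days → 6 June 2020.

June 6, 2020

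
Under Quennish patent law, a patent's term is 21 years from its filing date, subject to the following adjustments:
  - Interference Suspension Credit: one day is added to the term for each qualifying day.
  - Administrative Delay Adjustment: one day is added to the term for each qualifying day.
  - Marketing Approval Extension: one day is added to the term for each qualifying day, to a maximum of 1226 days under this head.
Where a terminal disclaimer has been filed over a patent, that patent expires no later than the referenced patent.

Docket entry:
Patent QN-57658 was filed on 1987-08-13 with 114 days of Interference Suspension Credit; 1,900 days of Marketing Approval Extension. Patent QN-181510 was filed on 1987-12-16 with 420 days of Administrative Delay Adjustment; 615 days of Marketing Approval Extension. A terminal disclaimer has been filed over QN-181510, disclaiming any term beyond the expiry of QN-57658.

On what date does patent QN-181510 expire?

Natural term of QN-181510:
  Base: filing + 21 years → 16 December 2008.
  Administrative Delay Adjustment: +420 days → 9 February 2010.
  Marketing Approval Extension: 615 days (within the 1226-day cap) → +615 days → 17 October 2011.
Expiry of referenced patent QN-57658:
  Base: filing + 21 years → 13 August 2008.
  Interference Suspension Credit: +114 days → 5 December 2008.
  Marketing Approval Extension: 1900 days claimed exceeds the 1226-day cap, so +1226 days → 14 April 2012.
Terminal disclaimer: QN-181510 expires on the earlier of 17 October 2011 and 14 April 2012.

October 17, 2011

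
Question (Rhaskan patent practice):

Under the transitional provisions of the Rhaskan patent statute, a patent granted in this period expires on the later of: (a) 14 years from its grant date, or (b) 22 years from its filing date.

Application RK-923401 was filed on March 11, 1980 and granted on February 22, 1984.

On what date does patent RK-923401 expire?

(a) grant + 14 years → 22 February 1998.
(b) filing + 22 years → 11 March 2002.
Later of the two: 11 March 2002.

March 11, 2002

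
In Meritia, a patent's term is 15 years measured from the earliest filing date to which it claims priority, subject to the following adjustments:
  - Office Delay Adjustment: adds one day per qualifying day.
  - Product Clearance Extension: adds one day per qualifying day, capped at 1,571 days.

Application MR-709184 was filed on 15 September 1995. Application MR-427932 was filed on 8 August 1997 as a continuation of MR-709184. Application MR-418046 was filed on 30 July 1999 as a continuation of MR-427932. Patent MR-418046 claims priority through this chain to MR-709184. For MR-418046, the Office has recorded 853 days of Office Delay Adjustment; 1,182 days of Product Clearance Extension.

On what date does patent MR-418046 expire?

Earliest priority filing: 15 September 1995.
Base term: 15 September 1995 + 15 years → 15 September 2010.
Office Delay Adjustment: +853 days → 15 January 2013.
Product Clearance Extension: 1182 days (within the 1571-day cap) → +1182 days → 11 April 2016.

2016-04-11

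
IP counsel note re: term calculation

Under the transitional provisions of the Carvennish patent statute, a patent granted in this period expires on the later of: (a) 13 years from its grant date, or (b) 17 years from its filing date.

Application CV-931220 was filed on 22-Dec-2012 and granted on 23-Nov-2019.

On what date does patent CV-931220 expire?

November 23, 2032

(a) grant + 13 years → 23 November 2032.
(b) filing + 17 years → 22 December 2029.
Later of the two: 23 November 2032.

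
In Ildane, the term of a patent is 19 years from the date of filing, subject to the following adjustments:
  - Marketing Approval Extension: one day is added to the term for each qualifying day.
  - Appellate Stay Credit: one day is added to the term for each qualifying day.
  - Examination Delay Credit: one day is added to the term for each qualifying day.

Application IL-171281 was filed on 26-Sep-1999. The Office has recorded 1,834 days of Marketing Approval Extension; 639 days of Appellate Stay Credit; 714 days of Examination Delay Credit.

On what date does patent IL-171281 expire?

2027-06-18

Base term: filing date + 19 years → 26 September 2018.
Marketing Approval Extension: +1834 days → 4 October 2023.
Appellate Stay Credit: +639 days → 4 July 2025.
Examination Delay Credit: +714 days → 18 June 2027.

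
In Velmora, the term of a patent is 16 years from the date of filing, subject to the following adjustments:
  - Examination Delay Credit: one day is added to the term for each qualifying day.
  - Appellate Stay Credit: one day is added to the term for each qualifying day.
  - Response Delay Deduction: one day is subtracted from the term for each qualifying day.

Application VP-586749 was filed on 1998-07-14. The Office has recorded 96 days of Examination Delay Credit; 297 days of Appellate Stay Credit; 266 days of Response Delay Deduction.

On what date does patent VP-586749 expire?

Base term: filing date + 16 years → 14 July 2014.
Examination Delay Credit: +96 days → 18 October 2014.
Appellate Stay Credit: +297 days → 11 August 2015.
Response Delay Deduction: −266 days → 18 November 2014.

2014-11-18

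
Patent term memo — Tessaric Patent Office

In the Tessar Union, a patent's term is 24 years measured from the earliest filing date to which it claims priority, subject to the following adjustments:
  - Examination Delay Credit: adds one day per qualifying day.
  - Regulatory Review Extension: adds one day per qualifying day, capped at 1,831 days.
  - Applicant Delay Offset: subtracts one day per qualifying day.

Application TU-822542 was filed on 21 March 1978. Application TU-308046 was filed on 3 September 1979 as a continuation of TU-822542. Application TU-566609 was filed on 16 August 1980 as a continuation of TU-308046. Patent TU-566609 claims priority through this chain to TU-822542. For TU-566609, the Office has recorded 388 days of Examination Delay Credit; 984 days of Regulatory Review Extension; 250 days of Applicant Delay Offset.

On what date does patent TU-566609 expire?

Earliest priority filing: 21 March 1978.
Base term: 21 March 1978 + 24 years → 21 March 2002.
Examination Delay Credit: +388 days → 13 April 2003.
Regulatory Review Extension: 984 days (within the 1831-day cap) → +984 days → 22 December 2005.
Applicant Delay Offset: −250 days → 16 April 2005.

2005-04-16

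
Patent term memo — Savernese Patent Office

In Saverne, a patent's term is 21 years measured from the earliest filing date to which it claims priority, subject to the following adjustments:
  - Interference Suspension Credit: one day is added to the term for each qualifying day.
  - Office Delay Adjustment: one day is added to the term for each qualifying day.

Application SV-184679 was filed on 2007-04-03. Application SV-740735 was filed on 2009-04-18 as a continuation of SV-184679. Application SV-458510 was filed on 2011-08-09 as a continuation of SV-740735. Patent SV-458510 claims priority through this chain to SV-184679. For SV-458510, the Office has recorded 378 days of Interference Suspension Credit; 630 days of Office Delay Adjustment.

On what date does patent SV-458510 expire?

Earliest priority filing: 3 April 2007.
Base term: 3 April 2007 + 21 years → 3 April 2028.
Interference Suspension Credit: +378 days → 16 April 2029.
Office Delay Adjustment: +630 days → 6 January 2031.

2031-01-06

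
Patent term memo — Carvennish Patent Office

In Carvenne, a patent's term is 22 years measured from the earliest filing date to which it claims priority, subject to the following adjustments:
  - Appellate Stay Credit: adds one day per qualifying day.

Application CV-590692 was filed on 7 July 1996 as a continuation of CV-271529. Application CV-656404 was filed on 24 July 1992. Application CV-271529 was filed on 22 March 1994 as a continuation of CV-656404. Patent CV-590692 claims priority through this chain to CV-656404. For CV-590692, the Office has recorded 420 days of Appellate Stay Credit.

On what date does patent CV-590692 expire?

Earliest priority filing: 24 July 1992.
Base term: 24 July 1992 + 22 years → 24 July 2014.
Appellate Stay Credit: +420 days → 17 September 2015.

September 17, 2015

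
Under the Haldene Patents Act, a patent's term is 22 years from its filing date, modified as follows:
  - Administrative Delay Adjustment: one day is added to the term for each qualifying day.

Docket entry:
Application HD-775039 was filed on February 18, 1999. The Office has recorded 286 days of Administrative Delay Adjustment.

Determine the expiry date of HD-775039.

2021-12-01

Base term: filing date + 22 years → 18 February 2021.
Administrative Delay Adjustment: +286 days → 1 December 2021.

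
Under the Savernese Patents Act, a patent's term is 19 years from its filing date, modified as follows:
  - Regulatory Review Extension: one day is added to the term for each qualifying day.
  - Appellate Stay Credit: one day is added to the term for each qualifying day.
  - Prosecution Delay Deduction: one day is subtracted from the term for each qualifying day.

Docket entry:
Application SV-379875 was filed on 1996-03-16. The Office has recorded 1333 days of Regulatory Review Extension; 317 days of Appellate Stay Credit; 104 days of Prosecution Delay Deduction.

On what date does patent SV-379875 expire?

June 9, 2019

Base term: filing date + 19 years → 16 March 2015.
Regulatory Review Extension: +1333 days → 8 November 2018.
Appellate Stay Credit: +317 days → 21 September 2019.
Prosecution Delay Deduction: −104 days → 9 June 2019.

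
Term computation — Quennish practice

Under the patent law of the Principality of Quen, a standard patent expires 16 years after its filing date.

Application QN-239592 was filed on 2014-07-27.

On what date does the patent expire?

2030-07-27

Filing date + 16 years → 27 July 2030.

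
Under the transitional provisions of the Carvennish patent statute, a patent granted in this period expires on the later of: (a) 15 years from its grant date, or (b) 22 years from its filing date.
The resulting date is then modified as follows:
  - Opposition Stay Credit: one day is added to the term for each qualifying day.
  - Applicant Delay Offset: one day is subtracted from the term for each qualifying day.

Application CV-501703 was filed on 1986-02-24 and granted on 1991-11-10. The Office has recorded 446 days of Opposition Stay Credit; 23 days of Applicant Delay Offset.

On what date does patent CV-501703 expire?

(a) grant + 15 years → 10 November 2006.
(b) filing + 22 years → 24 February 2008.
Later of the two: 24 February 2008.
Opposition Stay Credit: +446 days → 15 May 2009.
Applicant Delay Offset: −23 days → 22 April 2009.

2009-04-22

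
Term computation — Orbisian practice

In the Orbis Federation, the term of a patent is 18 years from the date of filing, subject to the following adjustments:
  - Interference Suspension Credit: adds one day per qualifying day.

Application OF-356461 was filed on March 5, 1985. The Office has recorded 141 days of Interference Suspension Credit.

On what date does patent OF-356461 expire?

Base term: filing date + 18 years → 5 March 2003.
Interference Suspension Credit: +141 days → 24 July 2003.

2003-07-24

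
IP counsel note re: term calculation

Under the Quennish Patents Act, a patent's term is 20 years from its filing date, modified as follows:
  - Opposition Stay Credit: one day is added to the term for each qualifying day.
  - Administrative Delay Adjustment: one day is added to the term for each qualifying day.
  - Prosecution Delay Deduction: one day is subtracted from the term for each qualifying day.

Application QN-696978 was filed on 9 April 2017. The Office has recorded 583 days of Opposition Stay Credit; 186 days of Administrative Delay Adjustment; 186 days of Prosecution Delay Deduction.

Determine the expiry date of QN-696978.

November 13, 2038

Base term: filing date + 20 years → 9 April 2037.
Opposition Stay Credit: +583 days → 13 November 2038.
Administrative Delay Adjustment: +186 days → 18 May 2039.
Prosecution Delay Deduction: −186 days → 13 November 2038.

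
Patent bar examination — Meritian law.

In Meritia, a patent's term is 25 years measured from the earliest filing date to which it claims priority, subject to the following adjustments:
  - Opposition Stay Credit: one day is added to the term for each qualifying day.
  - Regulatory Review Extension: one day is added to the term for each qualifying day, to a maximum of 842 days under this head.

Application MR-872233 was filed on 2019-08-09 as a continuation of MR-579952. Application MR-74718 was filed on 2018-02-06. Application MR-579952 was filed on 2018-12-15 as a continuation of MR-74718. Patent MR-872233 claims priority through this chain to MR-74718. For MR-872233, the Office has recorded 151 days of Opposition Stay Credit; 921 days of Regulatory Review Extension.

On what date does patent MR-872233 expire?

Earliest priority filing: 6 February 2018.
Base term: 6 February 2018 + 25 years → 6 February 2043.
Opposition Stay Credit: +151 days → 7 July 2043.
Regulatory Review Extension: 921 days claimed exceeds the 842-day cap, so +842 days → 26 October 2045.

2045-10-26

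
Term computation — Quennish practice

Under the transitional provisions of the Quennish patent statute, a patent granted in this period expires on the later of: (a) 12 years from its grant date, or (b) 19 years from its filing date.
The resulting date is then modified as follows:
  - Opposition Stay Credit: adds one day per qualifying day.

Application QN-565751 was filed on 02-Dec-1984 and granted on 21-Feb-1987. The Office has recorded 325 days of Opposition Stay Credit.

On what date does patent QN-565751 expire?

(a) grant + 12 years → 21 February 1999.
(b) filing + 19 years → 2 December 2003.
Later of the two: 2 December 2003.
Opposition Stay Credit: +325 days → 22 October 2004.

October 22, 2004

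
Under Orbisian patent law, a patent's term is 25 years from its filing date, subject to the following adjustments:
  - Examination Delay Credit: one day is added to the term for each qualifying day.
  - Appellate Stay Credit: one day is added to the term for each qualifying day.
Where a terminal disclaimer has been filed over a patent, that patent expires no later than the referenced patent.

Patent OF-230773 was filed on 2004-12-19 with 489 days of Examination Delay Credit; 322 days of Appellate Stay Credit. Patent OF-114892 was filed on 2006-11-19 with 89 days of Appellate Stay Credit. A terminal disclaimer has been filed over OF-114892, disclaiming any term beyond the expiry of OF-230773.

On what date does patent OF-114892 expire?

February 16, 2032

Natural term of OF-114892:
  Base: filing + 25 years → 19 November 2031.
  Appellate Stay Credit: +89 days → 16 February 2032.
Expiry of referenced patent OF-230773:
  Base: filing + 25 years → 19 December 2029.
  Examination Delay Credit: +489 days → 22 April 2031.
  Appellate Stay Credit: +322 days → 9 March 2032.
Terminal disclaimer: OF-114892 expires on the earlier of 16 February 2032 and 9 March 2032.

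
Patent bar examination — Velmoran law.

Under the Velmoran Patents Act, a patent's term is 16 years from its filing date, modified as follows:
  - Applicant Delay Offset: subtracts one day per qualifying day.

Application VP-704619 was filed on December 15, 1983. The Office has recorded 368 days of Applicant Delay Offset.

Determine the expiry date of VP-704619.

1998-12-12

Base term: filing date + 16 years → 15 December 1999.
Applicant Delay Offset: −368 days → 12 December 1998.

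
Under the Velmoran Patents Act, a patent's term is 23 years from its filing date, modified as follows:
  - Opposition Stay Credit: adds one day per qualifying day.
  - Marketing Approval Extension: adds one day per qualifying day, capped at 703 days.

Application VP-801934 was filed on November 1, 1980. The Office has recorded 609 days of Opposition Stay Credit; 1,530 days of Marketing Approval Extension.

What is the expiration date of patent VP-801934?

June 5, 2007

Base term: filing date + 23 years → 1 November 2003.
Opposition Stay Credit: +609 days → 2 July 2005.
Marketing Approval Extension: 1530 days claimed exceeds the 703-day cap, so +703 days → 5 June 2007.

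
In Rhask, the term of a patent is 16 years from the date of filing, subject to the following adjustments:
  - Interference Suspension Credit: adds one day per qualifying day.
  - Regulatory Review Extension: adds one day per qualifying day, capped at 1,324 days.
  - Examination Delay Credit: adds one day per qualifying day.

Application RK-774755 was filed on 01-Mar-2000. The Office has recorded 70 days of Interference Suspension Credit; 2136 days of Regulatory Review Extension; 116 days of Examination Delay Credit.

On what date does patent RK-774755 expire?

2020-04-19

Base term: filing date + 16 years → 1 March 2016.
Interference Suspension Credit: +70 days → 10 May 2016.
Regulatory Review Extension: 2136 days claimed exceeds the 1324-day cap, so +1324 days → 25 December 2019.
Examination Delay Credit: +116 days → 19 April 2020.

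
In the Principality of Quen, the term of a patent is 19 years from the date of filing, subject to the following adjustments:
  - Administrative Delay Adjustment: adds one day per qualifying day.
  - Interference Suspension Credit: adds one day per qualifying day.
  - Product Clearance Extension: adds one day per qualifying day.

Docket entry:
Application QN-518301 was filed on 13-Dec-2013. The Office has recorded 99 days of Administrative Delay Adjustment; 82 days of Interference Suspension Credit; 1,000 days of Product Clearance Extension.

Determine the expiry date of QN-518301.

Base term: filing date + 19 years → 13 December 2032.
Administrative Delay Adjustment: +99 days → 22 March 2033.
Interference Suspension Credit: +82 days → 12 June 2033.
Product Clearance Extension: +1000 days → 8 March 2036.

March 8, 2036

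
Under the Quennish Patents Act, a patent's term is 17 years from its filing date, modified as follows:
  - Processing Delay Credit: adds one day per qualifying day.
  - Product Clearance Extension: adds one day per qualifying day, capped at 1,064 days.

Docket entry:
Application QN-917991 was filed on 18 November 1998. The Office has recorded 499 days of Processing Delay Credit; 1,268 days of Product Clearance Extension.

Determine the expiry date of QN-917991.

Base term: filing date + 17 years → 18 November 2015.
Processing Delay Credit: +499 days → 31 March 2017.
Product Clearance Extension: 1268 days claimed exceeds the 1064-day cap, so +1064 days → 28 February 2020.

2020-02-28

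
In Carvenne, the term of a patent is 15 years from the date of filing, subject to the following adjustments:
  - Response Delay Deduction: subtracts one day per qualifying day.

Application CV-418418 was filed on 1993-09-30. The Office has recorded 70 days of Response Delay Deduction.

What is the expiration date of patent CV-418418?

Base term: filing date + 15 years → 30 September 2008.
Response Delay Deduction: −70 days → 22 July 2008.

July 22, 2008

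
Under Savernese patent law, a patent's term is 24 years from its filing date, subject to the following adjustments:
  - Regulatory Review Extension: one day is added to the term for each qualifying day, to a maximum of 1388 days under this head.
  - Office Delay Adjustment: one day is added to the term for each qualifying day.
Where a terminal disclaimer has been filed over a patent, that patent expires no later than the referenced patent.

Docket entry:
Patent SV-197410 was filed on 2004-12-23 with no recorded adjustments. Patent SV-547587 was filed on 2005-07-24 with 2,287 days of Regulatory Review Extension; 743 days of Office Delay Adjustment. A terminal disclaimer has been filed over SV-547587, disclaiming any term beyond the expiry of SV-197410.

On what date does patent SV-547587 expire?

Natural term of SV-547587:
  Base: filing + 24 years → 24 July 2029.
  Regulatory Review Extension: 2287 days claimed exceeds the 1388-day cap, so +1388 days → 12 May 2033.
  Office Delay Adjustment: +743 days → 25 May 2035.
Expiry of referenced patent SV-197410:
  Base: filing + 24 years → 23 December 2028.
Terminal disclaimer: SV-547587 expires on the earlier of 25 May 2035 and 23 December 2028.

December 23, 2028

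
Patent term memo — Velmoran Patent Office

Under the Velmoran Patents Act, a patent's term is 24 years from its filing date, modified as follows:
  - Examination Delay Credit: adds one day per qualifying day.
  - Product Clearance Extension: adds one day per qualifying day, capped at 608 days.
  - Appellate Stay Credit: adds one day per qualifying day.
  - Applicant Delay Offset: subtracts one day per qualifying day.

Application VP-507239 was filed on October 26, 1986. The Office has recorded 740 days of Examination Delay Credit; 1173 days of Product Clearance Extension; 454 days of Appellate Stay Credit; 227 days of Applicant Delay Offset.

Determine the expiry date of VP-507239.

Base term: filing date + 24 years → 26 October 2010.
Examination Delay Credit: +740 days → 4 November 2012.
Product Clearance Extension: 1173 days claimed exceeds the 608-day cap, so +608 days → 5 July 2014.
Appellate Stay Credit: +454 days → 2 October 2015.
Applicant Delay Offset: −227 days → 17 February 2015.

2015-02-17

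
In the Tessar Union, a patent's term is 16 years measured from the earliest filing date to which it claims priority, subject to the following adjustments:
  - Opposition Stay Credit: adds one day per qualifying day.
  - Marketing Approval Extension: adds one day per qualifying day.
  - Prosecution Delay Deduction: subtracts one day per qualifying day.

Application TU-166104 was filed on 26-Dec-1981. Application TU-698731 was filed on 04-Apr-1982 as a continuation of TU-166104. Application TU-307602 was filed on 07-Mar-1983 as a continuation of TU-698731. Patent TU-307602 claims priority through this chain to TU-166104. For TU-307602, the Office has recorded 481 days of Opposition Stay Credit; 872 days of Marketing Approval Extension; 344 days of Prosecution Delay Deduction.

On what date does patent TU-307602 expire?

Earliest priority filing: 26 December 1981.
Base term: 26 December 1981 + 16 years → 26 December 1997.
Opposition Stay Credit: +481 days → 21 April 1999.
Marketing Approval Extension: +872 days → 9 September 2001.
Prosecution Delay Deduction: −344 days → 30 September 2000.

September 30, 2000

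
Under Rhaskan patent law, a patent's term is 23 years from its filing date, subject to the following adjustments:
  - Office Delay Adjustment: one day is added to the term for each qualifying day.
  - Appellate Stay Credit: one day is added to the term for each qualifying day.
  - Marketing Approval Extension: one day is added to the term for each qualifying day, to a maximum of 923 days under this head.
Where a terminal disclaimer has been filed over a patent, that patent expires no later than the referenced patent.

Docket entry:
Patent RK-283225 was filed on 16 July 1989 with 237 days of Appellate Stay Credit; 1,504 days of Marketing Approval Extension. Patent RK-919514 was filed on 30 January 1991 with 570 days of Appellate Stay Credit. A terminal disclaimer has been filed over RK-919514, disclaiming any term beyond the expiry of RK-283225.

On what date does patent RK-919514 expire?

Natural term of RK-919514:
  Base: filing + 23 years → 30 January 2014.
  Appellate Stay Credit: +570 days → 23 August 2015.
Expiry of referenced patent RK-283225:
  Base: filing + 23 years → 16 July 2012.
  Appellate Stay Credit: +237 days → 10 March 2013.
  Marketing Approval Extension: 1504 days claimed exceeds the 923-day cap, so +923 days → 19 September 2015.
Terminal disclaimer: RK-919514 expires on the earlier of 23 August 2015 and 19 September 2015.

2015-08-23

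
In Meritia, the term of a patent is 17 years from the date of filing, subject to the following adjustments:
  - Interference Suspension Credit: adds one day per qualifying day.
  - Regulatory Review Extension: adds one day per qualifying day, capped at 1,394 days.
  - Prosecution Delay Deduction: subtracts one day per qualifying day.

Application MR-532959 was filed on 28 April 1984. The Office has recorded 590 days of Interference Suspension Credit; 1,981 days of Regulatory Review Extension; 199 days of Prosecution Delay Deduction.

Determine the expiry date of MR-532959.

Base term: filing date + 17 years → 28 April 2001.
Interference Suspension Credit: +590 days → 9 December 2002.
Regulatory Review Extension: 1981 days claimed exceeds the 1394-day cap, so +1394 days → 3 October 2006.
Prosecution Delay Deduction: −199 days → 18 March 2006.

March 18, 2006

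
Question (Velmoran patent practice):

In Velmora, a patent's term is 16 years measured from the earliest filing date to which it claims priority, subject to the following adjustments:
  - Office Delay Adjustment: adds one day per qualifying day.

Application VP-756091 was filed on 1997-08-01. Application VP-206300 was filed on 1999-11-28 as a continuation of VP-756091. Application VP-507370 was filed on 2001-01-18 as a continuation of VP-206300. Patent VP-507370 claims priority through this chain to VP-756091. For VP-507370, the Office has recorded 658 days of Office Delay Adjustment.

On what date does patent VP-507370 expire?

May 21, 2015

Earliest priority filing: 1 August 1997.
Base term: 1 August 1997 + 16 years → 1 August 2013.
Office Delay Adjustment: +658 days → 21 May 2015.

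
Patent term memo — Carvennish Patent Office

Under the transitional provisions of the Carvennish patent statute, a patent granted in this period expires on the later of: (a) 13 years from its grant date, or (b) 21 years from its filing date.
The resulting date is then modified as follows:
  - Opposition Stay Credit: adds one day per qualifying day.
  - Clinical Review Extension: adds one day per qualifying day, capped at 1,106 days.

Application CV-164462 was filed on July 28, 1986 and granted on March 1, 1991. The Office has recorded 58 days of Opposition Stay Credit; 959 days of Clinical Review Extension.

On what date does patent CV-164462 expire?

(a) grant + 13 years → 1 March 2004.
(b) filing + 21 years → 28 July 2007.
Later of the two: 28 July 2007.
Opposition Stay Credit: +58 days → 24 September 2007.
Clinical Review Extension: 959 days (within the 1106-day cap) → +959 days → 10 May 2010.

May 10, 2010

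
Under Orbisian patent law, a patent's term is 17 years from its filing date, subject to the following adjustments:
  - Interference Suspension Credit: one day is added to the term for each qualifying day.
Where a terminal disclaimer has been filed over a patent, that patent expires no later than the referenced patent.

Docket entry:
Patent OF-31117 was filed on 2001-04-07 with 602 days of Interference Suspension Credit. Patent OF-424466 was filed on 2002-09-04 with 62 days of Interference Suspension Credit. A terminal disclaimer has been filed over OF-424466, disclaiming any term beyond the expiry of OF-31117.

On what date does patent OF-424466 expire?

November 5, 2019

Natural term of OF-424466:
  Base: filing + 17 years → 4 September 2019.
  Interference Suspension Credit: +62 days → 5 November 2019.
Expiry of referenced patent OF-31117:
  Base: filing + 17 years → 7 April 2018.
  Interference Suspension Credit: +602 days → 30 November 2019.
Terminal disclaimer: OF-424466 expires on the earlier of 5 November 2019 and 30 November 2019.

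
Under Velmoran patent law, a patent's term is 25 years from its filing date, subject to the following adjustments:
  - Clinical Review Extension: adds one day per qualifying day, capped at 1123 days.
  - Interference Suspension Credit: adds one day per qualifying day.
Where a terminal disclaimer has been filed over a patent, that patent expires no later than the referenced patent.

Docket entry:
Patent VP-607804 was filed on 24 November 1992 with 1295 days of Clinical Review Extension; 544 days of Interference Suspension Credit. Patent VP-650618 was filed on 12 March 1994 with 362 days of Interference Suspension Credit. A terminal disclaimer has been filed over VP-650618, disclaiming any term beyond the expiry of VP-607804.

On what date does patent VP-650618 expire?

Natural term of VP-650618:
  Base: filing + 25 years → 12 March 2019.
  Interference Suspension Credit: +362 days → 8 March 2020.
Expiry of referenced patent VP-607804:
  Base: filing + 25 years → 24 November 2017.
  Clinical Review Extension: 1295 days claimed exceeds the 1123-day cap, so +1123 days → 21 December 2020.
  Interference Suspension Credit: +544 days → 18 June 2022.
Terminal disclaimer: VP-650618 expires on the earlier of 8 March 2020 and 18 June 2022.

2020-03-08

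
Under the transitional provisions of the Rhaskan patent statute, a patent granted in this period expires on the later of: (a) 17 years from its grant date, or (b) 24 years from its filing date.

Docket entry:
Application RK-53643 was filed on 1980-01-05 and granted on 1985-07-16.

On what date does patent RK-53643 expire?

(a) grant + 17 years → 16 July 2002.
(b) filing + 24 years → 5 January 2004.
Later of the two: 5 January 2004.

2004-01-05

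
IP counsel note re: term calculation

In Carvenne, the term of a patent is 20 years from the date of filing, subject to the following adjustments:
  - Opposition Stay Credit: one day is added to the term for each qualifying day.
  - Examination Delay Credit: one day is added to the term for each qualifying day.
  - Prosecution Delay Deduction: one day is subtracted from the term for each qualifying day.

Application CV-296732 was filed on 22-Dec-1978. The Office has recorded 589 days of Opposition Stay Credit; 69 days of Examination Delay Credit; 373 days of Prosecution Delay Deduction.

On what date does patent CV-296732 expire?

1999-10-03

Base term: filing date + 20 years → 22 December 1998.
Opposition Stay Credit: +589 days → 2 August 2000.
Examination Delay Credit: +69 days → 10 October 2000.
Prosecution Delay Deduction: −373 days → 3 October 1999.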